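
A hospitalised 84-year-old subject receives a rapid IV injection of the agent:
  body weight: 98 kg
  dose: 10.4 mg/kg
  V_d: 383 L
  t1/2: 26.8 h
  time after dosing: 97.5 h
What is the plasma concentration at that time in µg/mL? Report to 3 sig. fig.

Total dose = 10.4 × 98 = 1019 mg
C₀ = Dose / Vd = 1019 / 383 = 2.661 mg/L
k = ln2 / t½ = 0.693147 / 26.8 = 0.02586 h⁻¹
C = C₀ · e^(−k·t) = 2.661 × e^(−0.02586 × 97.5)
  = 2.661 × 0.08035 = 0.2138 mg/L
(0.2138 mg/L = 0.2138 µg/mL)

0.214 µg/mL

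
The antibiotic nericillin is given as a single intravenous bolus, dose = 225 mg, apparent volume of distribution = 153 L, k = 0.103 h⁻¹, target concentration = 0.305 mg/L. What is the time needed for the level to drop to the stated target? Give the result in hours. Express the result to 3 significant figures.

C₀ = Dose / Vd = 225.0 / 153 = 1.471 mg/L
t = ln(C₀ / C) / k = ln(1.471 / 0.305) / 0.1030
  = ln(4.823) / 0.1030 = 1.573 / 0.1030 = 15.27 h

15.3 h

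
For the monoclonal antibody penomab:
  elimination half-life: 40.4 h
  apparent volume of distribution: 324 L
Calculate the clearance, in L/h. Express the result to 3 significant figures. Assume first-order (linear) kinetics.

5.56 L/h

k = ln2 / t½ = 0.693147 / 40.4 = 0.01716 h⁻¹
CL = k × Vd = 0.01716 × 324 = 5.560 L/h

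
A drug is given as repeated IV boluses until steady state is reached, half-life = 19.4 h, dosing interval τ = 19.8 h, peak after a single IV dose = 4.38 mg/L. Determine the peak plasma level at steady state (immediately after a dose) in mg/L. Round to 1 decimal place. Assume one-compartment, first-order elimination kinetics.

k = ln2 / t½ = 0.693147 / 19.4 = 0.03573 h⁻¹
e^(−kτ) = e^(−0.03573 × 19.8) = 0.4929
Accumulation ratio R = 1 / (1 − e^(−kτ)) = 1 / (1 − 0.4929) = 1.972
Steady-state peak = C₀ × R = 4.38 × 1.972 = 8.637 mg/L

8.6 mg/L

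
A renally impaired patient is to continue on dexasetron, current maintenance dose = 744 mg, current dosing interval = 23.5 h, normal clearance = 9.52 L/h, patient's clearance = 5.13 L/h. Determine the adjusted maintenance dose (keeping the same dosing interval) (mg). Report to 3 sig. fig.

401 mg

To keep the same average steady-state level, dosing rate must scale with clearance.
CL ratio = 5.13 / 9.52 = 0.5389
New dose (same interval) = 744 × 0.5389 = 400.9 mg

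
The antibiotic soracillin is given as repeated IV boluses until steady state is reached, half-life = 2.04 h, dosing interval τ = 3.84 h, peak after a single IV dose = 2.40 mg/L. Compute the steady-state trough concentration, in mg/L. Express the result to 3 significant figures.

0.893 mg/L

k = ln2 / t½ = 0.693147 / 2.04 = 0.3398 h⁻¹
e^(−kτ) = e^(−0.3398 × 3.84) = 0.2712
Accumulation ratio R = 1 / (1 − e^(−kτ)) = 1 / (1 − 0.2712) = 1.372
Steady-state trough = C₀ × R × e^(−kτ) = 2.40 × 1.372 × 0.2712 = 0.8930 mg/L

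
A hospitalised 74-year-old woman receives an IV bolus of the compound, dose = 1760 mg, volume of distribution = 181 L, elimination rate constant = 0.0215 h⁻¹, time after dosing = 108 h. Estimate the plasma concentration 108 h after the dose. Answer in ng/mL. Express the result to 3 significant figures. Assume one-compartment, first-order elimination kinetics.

954 ng/mL

C₀ = Dose / Vd = 1760 / 181 = 9.724 mg/L
C = C₀ · e^(−k·t) = 9.724 × e^(−0.02150 × 108)
  = 9.724 × 0.09808 = 0.9537 mg/L
Convert: 0.9537 mg/L × 1000 = 953.7 ng/mL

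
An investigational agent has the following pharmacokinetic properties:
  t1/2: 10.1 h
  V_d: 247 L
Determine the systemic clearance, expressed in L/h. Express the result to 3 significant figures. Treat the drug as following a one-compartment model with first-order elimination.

17.0 L/h

k = ln2 / t½ = 0.693147 / 10.1 = 0.06863 h⁻¹
CL = k × Vd = 0.06863 × 247 = 16.95 L/h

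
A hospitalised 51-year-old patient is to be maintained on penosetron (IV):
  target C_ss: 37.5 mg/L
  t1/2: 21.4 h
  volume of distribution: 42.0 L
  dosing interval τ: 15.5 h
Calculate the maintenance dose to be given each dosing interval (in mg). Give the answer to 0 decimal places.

791 mg

k = ln2 / t½ = 0.693147 / 21.4 = 0.03239 h⁻¹
CL = k × Vd = 0.03239 × 42.0 = 1.360 L/h
At steady state, Dose/τ = Css × CL.
Dose = Css × CL × τ = 37.5 × 1.360 × 15.5 = 790.5 mg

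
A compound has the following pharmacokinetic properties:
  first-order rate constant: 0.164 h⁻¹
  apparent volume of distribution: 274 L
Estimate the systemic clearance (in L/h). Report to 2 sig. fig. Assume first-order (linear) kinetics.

CL = k × Vd = 0.164 × 274 = 44.94 L/h

45 L/h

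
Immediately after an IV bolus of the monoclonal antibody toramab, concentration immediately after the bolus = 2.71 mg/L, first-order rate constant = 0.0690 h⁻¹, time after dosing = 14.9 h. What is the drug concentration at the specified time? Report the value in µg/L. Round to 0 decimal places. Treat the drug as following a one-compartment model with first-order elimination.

969 µg/L

C = C₀ · e^(−k·t) = 2.710 × e^(−0.06900 × 14.9)
  = 2.710 × 0.3577 = 0.9694 mg/L
Convert: 0.9694 mg/L × 1000 = 969.4 µg/L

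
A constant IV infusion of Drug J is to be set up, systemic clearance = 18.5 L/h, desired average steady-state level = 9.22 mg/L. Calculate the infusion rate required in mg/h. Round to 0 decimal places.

171 mg/h

At steady state, infusion rate R₀ = Css × CL = 9.22 × 18.50 = 170.6 mg/h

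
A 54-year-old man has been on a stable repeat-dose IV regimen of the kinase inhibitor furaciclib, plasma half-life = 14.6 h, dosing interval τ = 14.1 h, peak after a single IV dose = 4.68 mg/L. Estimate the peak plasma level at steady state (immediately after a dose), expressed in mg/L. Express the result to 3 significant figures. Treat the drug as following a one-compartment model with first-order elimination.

9.59 mg/L

k = ln2 / t½ = 0.693147 / 14.6 = 0.04748 h⁻¹
e^(−kτ) = e^(−0.04748 × 14.1) = 0.5120
Accumulation ratio R = 1 / (1 − e^(−kτ)) = 1 / (1 − 0.5120) = 2.049
Steady-state peak = C₀ × R = 4.68 × 2.049 = 9.589 mg/L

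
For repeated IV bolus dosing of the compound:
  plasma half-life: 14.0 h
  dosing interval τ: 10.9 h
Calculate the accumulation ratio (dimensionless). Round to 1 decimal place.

2.4

k = ln2 / t½ = 0.693147 / 14.0 = 0.04951 h⁻¹
e^(−kτ) = e^(−0.04951 × 10.9) = 0.5829
Accumulation ratio R = 1 / (1 − e^(−kτ)) = 1 / (1 − 0.5829) = 2.398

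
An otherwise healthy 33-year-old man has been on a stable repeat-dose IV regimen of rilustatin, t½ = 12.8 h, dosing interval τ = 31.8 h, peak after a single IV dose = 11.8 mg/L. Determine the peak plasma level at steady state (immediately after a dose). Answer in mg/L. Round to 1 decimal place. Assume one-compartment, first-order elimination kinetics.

14.4 mg/L

k = ln2 / t½ = 0.693147 / 12.8 = 0.05415 h⁻¹
e^(−kτ) = e^(−0.05415 × 31.8) = 0.1787
Accumulation ratio R = 1 / (1 − e^(−kτ)) = 1 / (1 − 0.1787) = 1.218
Steady-state peak = C₀ × R = 11.8 × 1.218 = 14.37 mg/L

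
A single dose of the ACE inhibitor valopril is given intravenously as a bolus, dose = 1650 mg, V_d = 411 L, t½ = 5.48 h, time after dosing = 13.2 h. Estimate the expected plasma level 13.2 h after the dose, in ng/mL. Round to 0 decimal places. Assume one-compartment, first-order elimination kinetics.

756 ng/mL

C₀ = Dose / Vd = 1650 / 411 = 4.015 mg/L
k = ln2 / t½ = 0.693147 / 5.48 = 0.1265 h⁻¹
C = C₀ · e^(−k·t) = 4.015 × e^(−0.1265 × 13.2)
  = 4.015 × 0.1883 = 0.7560 mg/L
Convert: 0.7560 mg/L × 1000 = 756.0 ng/mL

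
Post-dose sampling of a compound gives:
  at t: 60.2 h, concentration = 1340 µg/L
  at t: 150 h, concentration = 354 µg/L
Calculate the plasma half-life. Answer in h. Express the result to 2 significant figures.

k = ln(C₁/C₂) / (t₂ − t₁) = ln(1340/354) / (150 − 60.2)
  = 1.331 / 89.80 = 0.01482 h⁻¹
t½ = ln2 / k = 0.693147 / 0.01482 = 46.77 h

47 h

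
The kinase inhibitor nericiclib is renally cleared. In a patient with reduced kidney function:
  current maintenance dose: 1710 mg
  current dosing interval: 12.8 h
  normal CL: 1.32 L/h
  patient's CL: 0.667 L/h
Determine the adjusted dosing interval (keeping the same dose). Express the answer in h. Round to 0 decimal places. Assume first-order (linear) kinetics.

25 h

To keep the same average steady-state level, dosing rate must scale with clearance.
CL ratio = 0.667 / 1.32 = 0.5053
New interval (same dose) = 12.8 / 0.5053 = 25.33 h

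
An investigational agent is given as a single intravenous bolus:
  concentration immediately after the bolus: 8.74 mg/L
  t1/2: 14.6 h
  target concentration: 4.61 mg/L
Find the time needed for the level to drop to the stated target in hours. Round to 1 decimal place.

13.5 h

k = ln2 / t½ = 0.693147 / 14.6 = 0.04748 h⁻¹
t = ln(C₀ / C) / k = ln(8.740 / 4.61) / 0.04748
  = ln(1.896) / 0.04748 = 0.6397 / 0.04748 = 13.47 h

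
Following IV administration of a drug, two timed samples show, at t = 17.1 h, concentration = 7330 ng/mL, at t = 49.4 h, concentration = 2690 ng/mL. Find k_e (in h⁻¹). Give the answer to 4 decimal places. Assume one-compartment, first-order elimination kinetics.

k = ln(C₁/C₂) / (t₂ − t₁) = ln(7330/2690) / (49.4 − 17.1)
  = 1.002 / 32.30 = 0.03102 h⁻¹

0.0310 h⁻¹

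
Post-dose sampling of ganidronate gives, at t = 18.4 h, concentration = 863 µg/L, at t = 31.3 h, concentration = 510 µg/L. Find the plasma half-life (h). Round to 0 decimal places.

17 h

k = ln(C₁/C₂) / (t₂ − t₁) = ln(863/510) / (31.3 − 18.4)
  = 0.5260 / 12.90 = 0.04078 h⁻¹
t½ = ln2 / k = 0.693147 / 0.04078 = 17.00 h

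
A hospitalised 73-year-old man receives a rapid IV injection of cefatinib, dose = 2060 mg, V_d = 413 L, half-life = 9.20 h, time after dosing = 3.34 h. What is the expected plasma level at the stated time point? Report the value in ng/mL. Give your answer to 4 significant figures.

C₀ = Dose / Vd = 2060 / 413 = 4.988 mg/L
k = ln2 / t½ = 0.693147 / 9.20 = 0.07534 h⁻¹
C = C₀ · e^(−k·t) = 4.988 × e^(−0.07534 × 3.34)
  = 4.988 × 0.7775 = 3.878 mg/L
Convert: 3.878 mg/L × 1000 = 3878 ng/mL

3878 ng/mL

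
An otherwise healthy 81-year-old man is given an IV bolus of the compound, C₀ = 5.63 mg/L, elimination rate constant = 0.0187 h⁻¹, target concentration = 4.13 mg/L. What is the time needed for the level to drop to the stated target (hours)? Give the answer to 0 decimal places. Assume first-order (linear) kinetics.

17 h

t = ln(C₀ / C) / k = ln(5.630 / 4.13) / 0.01870
  = ln(1.363) / 0.01870 = 0.3097 / 0.01870 = 16.56 h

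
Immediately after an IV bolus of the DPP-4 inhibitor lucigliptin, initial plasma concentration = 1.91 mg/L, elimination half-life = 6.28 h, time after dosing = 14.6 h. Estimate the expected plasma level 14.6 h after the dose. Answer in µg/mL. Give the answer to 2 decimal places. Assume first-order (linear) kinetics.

k = ln2 / t½ = 0.693147 / 6.28 = 0.1104 h⁻¹
C = C₀ · e^(−k·t) = 1.910 × e^(−0.1104 × 14.6)
  = 1.910 × 0.1995 = 0.3810 mg/L
(0.3810 mg/L = 0.3810 µg/mL)

0.38 µg/mL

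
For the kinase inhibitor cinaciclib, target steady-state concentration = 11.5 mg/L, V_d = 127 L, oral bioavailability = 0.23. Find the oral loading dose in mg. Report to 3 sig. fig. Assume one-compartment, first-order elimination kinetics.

6350 mg

LD = Css × Vd / F = 11.5 × 127 / 0.23 = 6350 mg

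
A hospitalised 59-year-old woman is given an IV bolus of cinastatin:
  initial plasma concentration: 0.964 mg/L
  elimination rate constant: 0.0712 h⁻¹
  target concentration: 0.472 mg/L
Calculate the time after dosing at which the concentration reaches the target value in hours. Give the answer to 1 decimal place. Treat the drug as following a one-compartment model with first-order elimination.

t = ln(C₀ / C) / k = ln(0.9640 / 0.472) / 0.07120
  = ln(2.042) / 0.07120 = 0.7139 / 0.07120 = 10.03 h

10.0 h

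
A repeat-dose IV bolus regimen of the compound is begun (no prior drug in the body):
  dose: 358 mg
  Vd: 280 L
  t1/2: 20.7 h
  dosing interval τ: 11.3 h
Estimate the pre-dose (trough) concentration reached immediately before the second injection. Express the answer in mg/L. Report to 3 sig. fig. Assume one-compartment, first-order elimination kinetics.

C₀ per dose = Dose / Vd = 358 / 280 = 1.279 mg/L
k = ln2 / t½ = 0.693147 / 20.7 = 0.03349 h⁻¹
Fraction remaining after one interval: r = e^(−kτ) = e^(−0.03349 × 11.3) = 0.6849
Before dose 2, 1 dose has been given (aged 1τ).
C_trough = C₀ × r = 1.279 × 0.6849 = 0.8760 mg/L

0.876 mg/L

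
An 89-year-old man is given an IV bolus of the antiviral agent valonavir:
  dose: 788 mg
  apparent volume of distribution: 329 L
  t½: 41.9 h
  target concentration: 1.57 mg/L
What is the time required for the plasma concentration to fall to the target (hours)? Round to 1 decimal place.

C₀ = Dose / Vd = 788.0 / 329 = 2.395 mg/L
k = ln2 / t½ = 0.693147 / 41.9 = 0.01654 h⁻¹
t = ln(C₀ / C) / k = ln(2.395 / 1.57) / 0.01654
  = ln(1.525) / 0.01654 = 0.4220 / 0.01654 = 25.51 h

25.5 h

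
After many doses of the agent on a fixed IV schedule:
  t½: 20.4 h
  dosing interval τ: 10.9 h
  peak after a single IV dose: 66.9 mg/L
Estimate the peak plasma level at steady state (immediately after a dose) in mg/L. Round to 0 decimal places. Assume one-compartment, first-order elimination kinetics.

216 mg/L

k = ln2 / t½ = 0.693147 / 20.4 = 0.03398 h⁻¹
e^(−kτ) = e^(−0.03398 × 10.9) = 0.6905
Accumulation ratio R = 1 / (1 − e^(−kτ)) = 1 / (1 − 0.6905) = 3.231
Steady-state peak = C₀ × R = 66.9 × 3.231 = 216.2 mg/L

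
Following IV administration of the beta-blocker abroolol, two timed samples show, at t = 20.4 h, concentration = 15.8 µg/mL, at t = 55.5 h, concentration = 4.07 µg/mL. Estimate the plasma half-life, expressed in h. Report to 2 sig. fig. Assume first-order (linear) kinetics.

k = ln(C₁/C₂) / (t₂ − t₁) = ln(15.8/4.07) / (55.5 − 20.4)
  = 1.356 / 35.10 = 0.03863 h⁻¹
t½ = ln2 / k = 0.693147 / 0.03863 = 17.94 h

18 h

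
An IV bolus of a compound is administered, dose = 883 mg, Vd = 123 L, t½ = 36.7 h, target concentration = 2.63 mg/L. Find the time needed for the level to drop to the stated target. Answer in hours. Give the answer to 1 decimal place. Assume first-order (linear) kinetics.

C₀ = Dose / Vd = 883.0 / 123 = 7.179 mg/L
k = ln2 / t½ = 0.693147 / 36.7 = 0.01889 h⁻¹
t = ln(C₀ / C) / k = ln(7.179 / 2.63) / 0.01889
  = ln(2.730) / 0.01889 = 1.004 / 0.01889 = 53.15 h

53.2 h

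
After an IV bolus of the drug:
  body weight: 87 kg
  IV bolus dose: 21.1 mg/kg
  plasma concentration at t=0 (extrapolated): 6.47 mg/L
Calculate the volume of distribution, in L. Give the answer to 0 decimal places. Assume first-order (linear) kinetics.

Dose = 21.1 × 87 = 1836 mg
Vd = Dose / C₀ = 1836 / 6.47 = 283.8 L

284 L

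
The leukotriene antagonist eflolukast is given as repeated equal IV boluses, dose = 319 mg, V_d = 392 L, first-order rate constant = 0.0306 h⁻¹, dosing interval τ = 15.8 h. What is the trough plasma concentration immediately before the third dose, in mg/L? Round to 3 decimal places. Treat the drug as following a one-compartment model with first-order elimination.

0.811 mg/L

C₀ per dose = Dose / Vd = 319 / 392 = 0.8138 mg/L
Fraction remaining after one interval: r = e^(−kτ) = e^(−0.03060 × 15.8) = 0.6166
Before dose 3, 2 doses have been given (aged 1τ, 2τ).
C_trough = C₀ × (r + r²) = 0.8138 × (0.6166 + 0.3802) = 0.8112 mg/L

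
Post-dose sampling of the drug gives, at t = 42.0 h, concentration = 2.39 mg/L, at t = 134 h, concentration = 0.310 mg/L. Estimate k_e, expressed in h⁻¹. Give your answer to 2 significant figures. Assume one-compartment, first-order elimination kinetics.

0.022 h⁻¹

k = ln(C₁/C₂) / (t₂ − t₁) = ln(2.39/0.310) / (134 − 42.0)
  = 2.042 / 92.00 = 0.02220 h⁻¹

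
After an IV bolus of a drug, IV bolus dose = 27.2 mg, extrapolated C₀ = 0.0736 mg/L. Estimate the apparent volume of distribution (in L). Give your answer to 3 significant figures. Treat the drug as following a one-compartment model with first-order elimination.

370 L

Vd = Dose / C₀ = 27.20 / 0.0736 = 369.6 L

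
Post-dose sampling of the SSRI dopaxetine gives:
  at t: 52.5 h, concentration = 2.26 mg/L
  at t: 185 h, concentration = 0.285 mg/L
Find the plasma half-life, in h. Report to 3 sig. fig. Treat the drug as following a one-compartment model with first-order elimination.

44.4 h

k = ln(C₁/C₂) / (t₂ − t₁) = ln(2.26/0.285) / (185 − 52.5)
  = 2.071 / 132.5 = 0.01563 h⁻¹
t½ = ln2 / k = 0.693147 / 0.01563 = 44.35 h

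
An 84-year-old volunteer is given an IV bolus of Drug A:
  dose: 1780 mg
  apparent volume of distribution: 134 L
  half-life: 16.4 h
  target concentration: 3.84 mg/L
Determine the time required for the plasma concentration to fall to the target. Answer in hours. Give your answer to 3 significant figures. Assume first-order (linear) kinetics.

29.4 h

C₀ = Dose / Vd = 1780 / 134 = 13.28 mg/L
k = ln2 / t½ = 0.693147 / 16.4 = 0.04227 h⁻¹
t = ln(C₀ / C) / k = ln(13.28 / 3.84) / 0.04227
  = ln(3.458) / 0.04227 = 1.241 / 0.04227 = 29.36 h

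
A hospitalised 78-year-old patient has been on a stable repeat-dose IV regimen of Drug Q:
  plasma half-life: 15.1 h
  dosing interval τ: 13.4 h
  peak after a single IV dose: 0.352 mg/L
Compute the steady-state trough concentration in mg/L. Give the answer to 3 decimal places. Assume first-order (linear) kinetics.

k = ln2 / t½ = 0.693147 / 15.1 = 0.04590 h⁻¹
e^(−kτ) = e^(−0.04590 × 13.4) = 0.5406
Accumulation ratio R = 1 / (1 − e^(−kτ)) = 1 / (1 − 0.5406) = 2.177
Steady-state trough = C₀ × R × e^(−kτ) = 0.352 × 2.177 × 0.5406 = 0.4143 mg/L

0.414 mg/L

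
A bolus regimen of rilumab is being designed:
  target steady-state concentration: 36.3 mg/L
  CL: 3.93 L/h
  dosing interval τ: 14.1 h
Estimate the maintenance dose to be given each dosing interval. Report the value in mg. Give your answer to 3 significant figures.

At steady state, Dose/τ = Css × CL.
Dose = Css × CL × τ = 36.3 × 3.930 × 14.1 = 2011 mg

2010 mg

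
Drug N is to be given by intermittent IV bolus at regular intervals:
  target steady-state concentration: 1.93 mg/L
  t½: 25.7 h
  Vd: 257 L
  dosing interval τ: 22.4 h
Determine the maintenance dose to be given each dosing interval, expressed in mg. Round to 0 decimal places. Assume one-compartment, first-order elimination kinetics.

300 mg

k = ln2 / t½ = 0.693147 / 25.7 = 0.02697 h⁻¹
CL = k × Vd = 0.02697 × 257 = 6.931 L/h
At steady state, Dose/τ = Css × CL.
Dose = Css × CL × τ = 1.93 × 6.931 × 22.4 = 299.6 mg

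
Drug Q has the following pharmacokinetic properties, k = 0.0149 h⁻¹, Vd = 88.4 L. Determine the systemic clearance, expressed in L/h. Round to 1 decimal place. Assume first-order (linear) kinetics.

CL = k × Vd = 0.0149 × 88.4 = 1.317 L/h

1.3 L/h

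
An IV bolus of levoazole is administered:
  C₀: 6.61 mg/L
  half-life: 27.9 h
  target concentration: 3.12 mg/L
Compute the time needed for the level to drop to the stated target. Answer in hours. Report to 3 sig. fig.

k = ln2 / t½ = 0.693147 / 27.9 = 0.02484 h⁻¹
t = ln(C₀ / C) / k = ln(6.610 / 3.12) / 0.02484
  = ln(2.119) / 0.02484 = 0.7509 / 0.02484 = 30.23 h

30.2 h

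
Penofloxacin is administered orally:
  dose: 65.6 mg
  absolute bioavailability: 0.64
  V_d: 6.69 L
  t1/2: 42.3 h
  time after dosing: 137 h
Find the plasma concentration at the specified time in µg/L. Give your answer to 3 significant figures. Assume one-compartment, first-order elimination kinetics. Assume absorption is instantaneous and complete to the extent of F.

665 µg/L

Amount reaching circulation = F × Dose = 0.64 × 65.60 = 41.98 mg
C₀ = F·Dose / Vd = 41.98 / 6.69 = 6.275 mg/L
k = ln2 / t½ = 0.693147 / 42.3 = 0.01639 h⁻¹
C = C₀ · e^(−k·t) = 6.275 × e^(−0.01639 × 137)
  = 6.275 × 0.1059 = 0.6645 mg/L
Convert: 0.6645 mg/L × 1000 = 664.5 µg/L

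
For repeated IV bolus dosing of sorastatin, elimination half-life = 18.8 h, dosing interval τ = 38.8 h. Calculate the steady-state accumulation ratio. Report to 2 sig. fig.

k = ln2 / t½ = 0.693147 / 18.8 = 0.03687 h⁻¹
e^(−kτ) = e^(−0.03687 × 38.8) = 0.2392
Accumulation ratio R = 1 / (1 − e^(−kτ)) = 1 / (1 − 0.2392) = 1.314

1.3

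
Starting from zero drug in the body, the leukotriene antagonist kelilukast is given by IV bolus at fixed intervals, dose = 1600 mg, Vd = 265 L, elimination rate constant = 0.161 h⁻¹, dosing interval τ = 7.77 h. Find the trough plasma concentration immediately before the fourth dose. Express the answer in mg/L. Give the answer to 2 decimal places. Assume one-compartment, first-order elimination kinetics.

2.36 mg/L

C₀ per dose = Dose / Vd = 1600 / 265 = 6.038 mg/L
Fraction remaining after one interval: r = e^(−kτ) = e^(−0.1610 × 7.77) = 0.2862
Before dose 4, 3 doses have been given (aged 1τ, 2τ, 3τ).
C_trough = C₀ × (r + r² + … + r^3) = C₀ × r(1−r^3)/(1−r)
        = 6.038 × 0.2862 × (1 − 0.02344) / (1 − 0.2862) = 2.364 mg/L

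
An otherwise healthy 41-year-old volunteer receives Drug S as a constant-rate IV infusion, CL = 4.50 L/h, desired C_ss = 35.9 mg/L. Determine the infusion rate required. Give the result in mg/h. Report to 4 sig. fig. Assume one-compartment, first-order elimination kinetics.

161.6 mg/h

At steady state, infusion rate R₀ = Css × CL = 35.9 × 4.500 = 161.6 mg/h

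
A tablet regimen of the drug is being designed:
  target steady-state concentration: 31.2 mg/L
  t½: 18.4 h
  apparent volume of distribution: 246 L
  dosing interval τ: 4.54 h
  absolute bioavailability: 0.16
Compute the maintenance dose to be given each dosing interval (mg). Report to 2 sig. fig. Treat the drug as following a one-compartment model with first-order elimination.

k = ln2 / t½ = 0.693147 / 18.4 = 0.03767 h⁻¹
CL = k × Vd = 0.03767 × 246 = 9.267 L/h
At steady state, F × (Dose/τ) = Css × CL.
Dose = Css × CL × τ / F = 31.2 × 9.267 × 4.54 / 0.16 = 8204 mg

8200 mg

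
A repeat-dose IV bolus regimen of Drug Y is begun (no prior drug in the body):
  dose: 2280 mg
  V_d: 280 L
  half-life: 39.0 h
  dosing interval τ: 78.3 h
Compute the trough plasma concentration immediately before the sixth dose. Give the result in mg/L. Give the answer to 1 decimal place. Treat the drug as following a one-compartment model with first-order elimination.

2.7 mg/L

C₀ per dose = Dose / Vd = 2280 / 280 = 8.143 mg/L
k = ln2 / t½ = 0.693147 / 39.0 = 0.01777 h⁻¹
Fraction remaining after one interval: r = e^(−kτ) = e^(−0.01777 × 78.3) = 0.2487
Before dose 6, 5 doses have been given (aged 1τ, 2τ, 3τ, 4τ, 5τ).
C_trough = C₀ × (r + r² + … + r^5) = C₀ × r(1−r^5)/(1−r)
        = 8.143 × 0.2487 × (1 − 0.0009514) / (1 − 0.2487) = 2.693 mg/L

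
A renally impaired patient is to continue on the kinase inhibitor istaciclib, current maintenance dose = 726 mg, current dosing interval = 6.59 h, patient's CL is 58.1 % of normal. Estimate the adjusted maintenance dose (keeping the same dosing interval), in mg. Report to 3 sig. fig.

422 mg

To keep the same average steady-state level, dosing rate must scale with clearance.
CL ratio = 58.1 / 100 = 0.5810
New dose (same interval) = 726 × 0.5810 = 421.8 mg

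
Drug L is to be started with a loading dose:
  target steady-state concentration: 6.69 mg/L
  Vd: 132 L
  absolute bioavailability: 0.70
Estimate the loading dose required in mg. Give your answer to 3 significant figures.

1260 mg

LD = Css × Vd / F = 6.69 × 132 / 0.70 = 1262 mg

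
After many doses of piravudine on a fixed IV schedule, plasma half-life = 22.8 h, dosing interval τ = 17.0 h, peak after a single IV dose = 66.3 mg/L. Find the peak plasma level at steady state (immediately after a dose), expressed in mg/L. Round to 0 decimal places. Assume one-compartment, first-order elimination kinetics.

k = ln2 / t½ = 0.693147 / 22.8 = 0.03040 h⁻¹
e^(−kτ) = e^(−0.03040 × 17.0) = 0.5964
Accumulation ratio R = 1 / (1 − e^(−kτ)) = 1 / (1 − 0.5964) = 2.478
Steady-state peak = C₀ × R = 66.3 × 2.478 = 164.3 mg/L

164 mg/L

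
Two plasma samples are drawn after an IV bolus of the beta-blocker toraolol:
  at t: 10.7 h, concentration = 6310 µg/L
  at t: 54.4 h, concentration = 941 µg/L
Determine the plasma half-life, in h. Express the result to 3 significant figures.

k = ln(C₁/C₂) / (t₂ − t₁) = ln(6310/941) / (54.4 − 10.7)
  = 1.903 / 43.70 = 0.04355 h⁻¹
t½ = ln2 / k = 0.693147 / 0.04355 = 15.92 h

15.9 h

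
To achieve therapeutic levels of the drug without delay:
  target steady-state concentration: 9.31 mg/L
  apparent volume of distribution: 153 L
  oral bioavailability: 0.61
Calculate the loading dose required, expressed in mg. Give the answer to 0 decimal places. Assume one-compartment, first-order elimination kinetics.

2335 mg

LD = Css × Vd / F = 9.31 × 153 / 0.61 = 2335 mg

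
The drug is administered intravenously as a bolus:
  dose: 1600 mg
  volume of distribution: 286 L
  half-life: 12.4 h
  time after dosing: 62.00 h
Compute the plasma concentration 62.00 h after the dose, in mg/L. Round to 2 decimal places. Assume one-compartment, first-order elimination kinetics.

C₀ = Dose / Vd = 1600 / 286 = 5.594 mg/L
k = ln2 / t½ = 0.693147 / 12.4 = 0.05590 h⁻¹
t / t½ = 62.00 / 12.4 = 5 half-lives
C = C₀ × (1/2)^5 = 5.594 × 0.03125 = 0.1748 mg/L

0.17 mg/L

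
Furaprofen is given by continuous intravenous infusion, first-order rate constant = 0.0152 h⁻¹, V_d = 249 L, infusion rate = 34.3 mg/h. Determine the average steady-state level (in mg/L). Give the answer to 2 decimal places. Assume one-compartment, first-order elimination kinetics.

9.06 mg/L

CL = k × Vd = 0.01520 × 249 = 3.785 L/h
At steady state Css = R₀ / CL = 34.3 / 3.785 = 9.062 mg/L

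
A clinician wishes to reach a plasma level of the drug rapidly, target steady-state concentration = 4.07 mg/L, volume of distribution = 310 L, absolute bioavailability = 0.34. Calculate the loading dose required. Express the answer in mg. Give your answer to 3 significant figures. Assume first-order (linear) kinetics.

LD = Css × Vd / F = 4.07 × 310 / 0.34 = 3711 mg

3710 mg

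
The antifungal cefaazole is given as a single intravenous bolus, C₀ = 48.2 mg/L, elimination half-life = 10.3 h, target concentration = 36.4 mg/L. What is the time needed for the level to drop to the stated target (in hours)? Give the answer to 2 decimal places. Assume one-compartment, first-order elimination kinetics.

k = ln2 / t½ = 0.693147 / 10.3 = 0.06730 h⁻¹
t = ln(C₀ / C) / k = ln(48.20 / 36.4) / 0.06730
  = ln(1.324) / 0.06730 = 0.2807 / 0.06730 = 4.171 h

4.17 h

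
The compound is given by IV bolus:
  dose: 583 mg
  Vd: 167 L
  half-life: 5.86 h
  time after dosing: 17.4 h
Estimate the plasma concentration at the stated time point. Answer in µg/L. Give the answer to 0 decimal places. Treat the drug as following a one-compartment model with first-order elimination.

C₀ = Dose / Vd = 583.0 / 167 = 3.491 mg/L
k = ln2 / t½ = 0.693147 / 5.86 = 0.1183 h⁻¹
C = C₀ · e^(−k·t) = 3.491 × e^(−0.1183 × 17.4)
  = 3.491 × 0.1277 = 0.4458 mg/L
Convert: 0.4458 mg/L × 1000 = 445.8 µg/L

446 µg/L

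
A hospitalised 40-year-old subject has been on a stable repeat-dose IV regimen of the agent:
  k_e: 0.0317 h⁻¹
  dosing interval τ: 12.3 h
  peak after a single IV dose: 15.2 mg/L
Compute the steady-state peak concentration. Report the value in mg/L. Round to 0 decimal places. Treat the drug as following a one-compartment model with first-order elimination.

47 mg/L

e^(−kτ) = e^(−0.03170 × 12.3) = 0.6771
Accumulation ratio R = 1 / (1 − e^(−kτ)) = 1 / (1 − 0.6771) = 3.097
Steady-state peak = C₀ × R = 15.2 × 3.097 = 47.07 mg/L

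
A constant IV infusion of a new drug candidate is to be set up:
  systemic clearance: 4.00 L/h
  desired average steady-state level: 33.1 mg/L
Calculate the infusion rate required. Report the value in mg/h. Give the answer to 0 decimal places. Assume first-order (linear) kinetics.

At steady state, infusion rate R₀ = Css × CL = 33.1 × 4.000 = 132.4 mg/h

132 mg/h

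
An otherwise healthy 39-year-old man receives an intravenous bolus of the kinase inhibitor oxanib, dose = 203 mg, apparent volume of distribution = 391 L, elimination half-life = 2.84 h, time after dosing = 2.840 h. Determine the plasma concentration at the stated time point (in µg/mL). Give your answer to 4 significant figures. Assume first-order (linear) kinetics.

C₀ = Dose / Vd = 203.0 / 391 = 0.5192 mg/L
k = ln2 / t½ = 0.693147 / 2.84 = 0.2441 h⁻¹
t / t½ = 2.840 / 2.84 = 1 half-lives
C = C₀ × (1/2)^1 = 0.5192 × 0.5000 = 0.2596 mg/L
(0.2596 mg/L = 0.2596 µg/mL)

0.2596 µg/mL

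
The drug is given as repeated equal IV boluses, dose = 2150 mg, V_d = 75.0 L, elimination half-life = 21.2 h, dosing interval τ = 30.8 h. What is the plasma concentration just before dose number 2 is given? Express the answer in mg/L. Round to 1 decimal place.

10.5 mg/L

C₀ per dose = Dose / Vd = 2150 / 75.0 = 28.67 mg/L
k = ln2 / t½ = 0.693147 / 21.2 = 0.03270 h⁻¹
Fraction remaining after one interval: r = e^(−kτ) = e^(−0.03270 × 30.8) = 0.3653
Before dose 2, 1 dose has been given (aged 1τ).
C_trough = C₀ × r = 28.67 × 0.3653 = 10.47 mg/L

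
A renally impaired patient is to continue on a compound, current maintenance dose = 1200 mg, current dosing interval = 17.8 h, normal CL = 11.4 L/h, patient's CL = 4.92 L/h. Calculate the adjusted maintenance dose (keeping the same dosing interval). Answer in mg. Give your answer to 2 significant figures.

520 mg

To keep the same average steady-state level, dosing rate must scale with clearance.
CL ratio = 4.92 / 11.4 = 0.4316
New dose (same interval) = 1200 × 0.4316 = 517.9 mg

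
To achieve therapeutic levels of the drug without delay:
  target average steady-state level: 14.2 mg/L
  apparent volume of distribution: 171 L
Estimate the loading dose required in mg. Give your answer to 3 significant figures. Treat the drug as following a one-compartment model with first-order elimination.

LD = Css × Vd = 14.2 × 171 = 2428 mg

2430 mg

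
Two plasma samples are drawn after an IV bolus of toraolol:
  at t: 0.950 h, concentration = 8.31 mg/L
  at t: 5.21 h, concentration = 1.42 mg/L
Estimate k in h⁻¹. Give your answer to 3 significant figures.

k = ln(C₁/C₂) / (t₂ − t₁) = ln(8.31/1.42) / (5.21 − 0.950)
  = 1.767 / 4.260 = 0.4148 h⁻¹

0.415 h⁻¹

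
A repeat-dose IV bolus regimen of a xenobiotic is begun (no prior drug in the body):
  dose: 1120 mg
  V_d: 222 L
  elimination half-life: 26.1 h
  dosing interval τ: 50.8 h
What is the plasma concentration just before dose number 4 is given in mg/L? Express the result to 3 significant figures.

C₀ per dose = Dose / Vd = 1120 / 222 = 5.045 mg/L
k = ln2 / t½ = 0.693147 / 26.1 = 0.02656 h⁻¹
Fraction remaining after one interval: r = e^(−kτ) = e^(−0.02656 × 50.8) = 0.2594
Before dose 4, 3 doses have been given (aged 1τ, 2τ, 3τ).
C_trough = C₀ × (r + r² + … + r^3) = C₀ × r(1−r^3)/(1−r)
        = 5.045 × 0.2594 × (1 − 0.01745) / (1 − 0.2594) = 1.736 mg/L

1.74 mg/L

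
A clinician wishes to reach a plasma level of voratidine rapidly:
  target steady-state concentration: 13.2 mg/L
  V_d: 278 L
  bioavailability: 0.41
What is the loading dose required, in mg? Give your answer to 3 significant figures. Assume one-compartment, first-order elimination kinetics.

LD = Css × Vd / F = 13.2 × 278 / 0.41 = 8950 mg

8950 mg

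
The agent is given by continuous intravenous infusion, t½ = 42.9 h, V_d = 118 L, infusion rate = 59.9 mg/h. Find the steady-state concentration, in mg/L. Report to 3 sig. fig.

31.4 mg/L

k = ln2 / t½ = 0.693147 / 42.9 = 0.01616 h⁻¹
CL = k × Vd = 0.01616 × 118 = 1.907 L/h
At steady state Css = R₀ / CL = 59.9 / 1.907 = 31.41 mg/L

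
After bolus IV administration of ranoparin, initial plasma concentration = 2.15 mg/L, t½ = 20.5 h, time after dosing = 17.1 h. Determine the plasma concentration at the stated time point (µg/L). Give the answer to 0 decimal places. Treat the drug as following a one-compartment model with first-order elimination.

1206 µg/L

k = ln2 / t½ = 0.693147 / 20.5 = 0.03381 h⁻¹
C = C₀ · e^(−k·t) = 2.150 × e^(−0.03381 × 17.1)
  = 2.150 × 0.5609 = 1.206 mg/L
Convert: 1.206 mg/L × 1000 = 1206 µg/L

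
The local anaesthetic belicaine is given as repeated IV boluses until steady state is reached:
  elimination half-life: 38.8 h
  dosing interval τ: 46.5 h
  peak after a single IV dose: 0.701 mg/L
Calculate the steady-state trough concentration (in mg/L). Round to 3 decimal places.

0.541 mg/L

k = ln2 / t½ = 0.693147 / 38.8 = 0.01786 h⁻¹
e^(−kτ) = e^(−0.01786 × 46.5) = 0.4358
Accumulation ratio R = 1 / (1 − e^(−kτ)) = 1 / (1 − 0.4358) = 1.772
Steady-state trough = C₀ × R × e^(−kτ) = 0.701 × 1.772 × 0.4358 = 0.5413 mg/L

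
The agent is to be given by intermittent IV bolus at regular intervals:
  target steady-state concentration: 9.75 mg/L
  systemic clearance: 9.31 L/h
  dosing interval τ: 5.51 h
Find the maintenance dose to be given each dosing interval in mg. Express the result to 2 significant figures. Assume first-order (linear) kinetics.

500 mg

At steady state, Dose/τ = Css × CL.
Dose = Css × CL × τ = 9.75 × 9.310 × 5.51 = 500.2 mg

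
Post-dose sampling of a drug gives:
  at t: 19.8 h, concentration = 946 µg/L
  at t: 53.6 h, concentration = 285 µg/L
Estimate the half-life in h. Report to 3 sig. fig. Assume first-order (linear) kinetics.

19.5 h

k = ln(C₁/C₂) / (t₂ − t₁) = ln(946/285) / (53.6 − 19.8)
  = 1.200 / 33.80 = 0.03550 h⁻¹
t½ = ln2 / k = 0.693147 / 0.03550 = 19.53 h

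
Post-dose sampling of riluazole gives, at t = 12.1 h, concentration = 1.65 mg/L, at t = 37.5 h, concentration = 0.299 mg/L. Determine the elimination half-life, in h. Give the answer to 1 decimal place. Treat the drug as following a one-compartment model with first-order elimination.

10.3 h

k = ln(C₁/C₂) / (t₂ − t₁) = ln(1.65/0.299) / (37.5 − 12.1)
  = 1.708 / 25.40 = 0.06724 h⁻¹
t½ = ln2 / k = 0.693147 / 0.06724 = 10.31 h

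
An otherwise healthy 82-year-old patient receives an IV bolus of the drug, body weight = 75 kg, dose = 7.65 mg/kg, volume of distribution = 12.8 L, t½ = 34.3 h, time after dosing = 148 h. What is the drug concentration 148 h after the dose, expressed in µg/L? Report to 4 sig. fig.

Total dose = 7.65 × 75 = 573.8 mg
C₀ = Dose / Vd = 573.8 / 12.8 = 44.83 mg/L
k = ln2 / t½ = 0.693147 / 34.3 = 0.02021 h⁻¹
C = C₀ · e^(−k·t) = 44.83 × e^(−0.02021 × 148)
  = 44.83 × 0.05023 = 2.252 mg/L
Convert: 2.252 mg/L × 1000 = 2252 µg/L

2252 µg/L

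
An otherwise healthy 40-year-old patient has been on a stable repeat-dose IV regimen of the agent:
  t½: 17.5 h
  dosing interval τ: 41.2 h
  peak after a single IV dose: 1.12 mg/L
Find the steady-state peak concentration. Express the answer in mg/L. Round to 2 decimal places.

k = ln2 / t½ = 0.693147 / 17.5 = 0.03961 h⁻¹
e^(−kτ) = e^(−0.03961 × 41.2) = 0.1956
Accumulation ratio R = 1 / (1 − e^(−kτ)) = 1 / (1 − 0.1956) = 1.243
Steady-state peak = C₀ × R = 1.12 × 1.243 = 1.392 mg/L

1.39 mg/L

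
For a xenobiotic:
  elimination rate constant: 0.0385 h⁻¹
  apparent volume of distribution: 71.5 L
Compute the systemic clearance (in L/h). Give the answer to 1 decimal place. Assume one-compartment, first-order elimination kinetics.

2.8 L/h

CL = k × Vd = 0.0385 × 71.5 = 2.753 L/h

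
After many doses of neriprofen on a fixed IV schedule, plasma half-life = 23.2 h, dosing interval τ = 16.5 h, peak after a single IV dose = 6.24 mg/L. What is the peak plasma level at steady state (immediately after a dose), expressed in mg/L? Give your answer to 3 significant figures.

k = ln2 / t½ = 0.693147 / 23.2 = 0.02988 h⁻¹
e^(−kτ) = e^(−0.02988 × 16.5) = 0.6108
Accumulation ratio R = 1 / (1 − e^(−kτ)) = 1 / (1 − 0.6108) = 2.569
Steady-state peak = C₀ × R = 6.24 × 2.569 = 16.03 mg/L

16.0 mg/L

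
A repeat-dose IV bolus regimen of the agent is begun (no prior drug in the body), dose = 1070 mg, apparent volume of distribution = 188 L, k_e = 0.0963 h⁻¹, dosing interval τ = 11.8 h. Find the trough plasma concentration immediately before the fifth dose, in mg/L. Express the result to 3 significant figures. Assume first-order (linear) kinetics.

2.66 mg/L

C₀ per dose = Dose / Vd = 1070 / 188 = 5.691 mg/L
Fraction remaining after one interval: r = e^(−kτ) = e^(−0.09630 × 11.8) = 0.3210
Before dose 5, 4 doses have been given (aged 1τ, 2τ, 3τ, 4τ).
C_trough = C₀ × (r + r² + … + r^4) = C₀ × r(1−r^4)/(1−r)
        = 5.691 × 0.3210 × (1 − 0.01062) / (1 − 0.3210) = 2.662 mg/L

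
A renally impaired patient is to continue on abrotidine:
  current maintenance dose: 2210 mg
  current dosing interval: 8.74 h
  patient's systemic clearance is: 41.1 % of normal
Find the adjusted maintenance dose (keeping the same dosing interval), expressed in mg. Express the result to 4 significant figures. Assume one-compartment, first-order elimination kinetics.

To keep the same average steady-state level, dosing rate must scale with clearance.
CL ratio = 41.1 / 100 = 0.4110
New dose (same interval) = 2210 × 0.4110 = 908.3 mg

908.3 mg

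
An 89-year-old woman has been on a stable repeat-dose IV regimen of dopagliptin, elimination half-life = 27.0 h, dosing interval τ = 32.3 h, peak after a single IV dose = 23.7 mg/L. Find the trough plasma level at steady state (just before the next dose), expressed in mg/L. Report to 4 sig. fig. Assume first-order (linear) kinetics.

k = ln2 / t½ = 0.693147 / 27.0 = 0.02567 h⁻¹
e^(−kτ) = e^(−0.02567 × 32.3) = 0.4364
Accumulation ratio R = 1 / (1 − e^(−kτ)) = 1 / (1 − 0.4364) = 1.774
Steady-state trough = C₀ × R × e^(−kτ) = 23.7 × 1.774 × 0.4364 = 18.35 mg/L

18.35 mg/L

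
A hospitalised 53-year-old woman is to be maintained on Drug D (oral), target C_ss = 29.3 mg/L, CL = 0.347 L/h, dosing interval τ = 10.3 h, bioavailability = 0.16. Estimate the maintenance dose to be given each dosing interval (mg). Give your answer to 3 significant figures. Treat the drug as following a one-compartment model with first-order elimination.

At steady state, F × (Dose/τ) = Css × CL.
Dose = Css × CL × τ / F = 29.3 × 0.3470 × 10.3 / 0.16 = 654.5 mg

655 mg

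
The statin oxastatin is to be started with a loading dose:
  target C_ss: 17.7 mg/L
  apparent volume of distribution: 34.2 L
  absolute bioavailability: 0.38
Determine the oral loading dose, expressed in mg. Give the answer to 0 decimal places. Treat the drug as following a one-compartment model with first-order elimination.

LD = Css × Vd / F = 17.7 × 34.2 / 0.38 = 1593 mg

1593 mg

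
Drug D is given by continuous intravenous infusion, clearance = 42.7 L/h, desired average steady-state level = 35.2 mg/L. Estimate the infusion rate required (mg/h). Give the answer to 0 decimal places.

At steady state, infusion rate R₀ = Css × CL = 35.2 × 42.70 = 1503 mg/h

1503 mg/h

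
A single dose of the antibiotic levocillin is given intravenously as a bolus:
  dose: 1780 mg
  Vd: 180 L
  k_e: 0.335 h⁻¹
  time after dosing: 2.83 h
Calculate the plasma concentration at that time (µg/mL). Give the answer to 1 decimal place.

C₀ = Dose / Vd = 1780 / 180 = 9.889 mg/L
C = C₀ · e^(−k·t) = 9.889 × e^(−0.3350 × 2.83)
  = 9.889 × 0.3875 = 3.832 mg/L
(3.832 mg/L = 3.832 µg/mL)

3.8 µg/mL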